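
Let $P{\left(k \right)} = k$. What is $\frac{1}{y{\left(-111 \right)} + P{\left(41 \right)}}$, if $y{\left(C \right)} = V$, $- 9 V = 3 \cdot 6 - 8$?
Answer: $\frac{9}{359} \approx 0.02507$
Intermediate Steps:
$V = - \frac{10}{9}$ ($V = - \frac{3 \cdot 6 - 8}{9} = - \frac{18 - 8}{9} = \left(- \frac{1}{9}\right) 10 = - \frac{10}{9} \approx -1.1111$)
$y{\left(C \right)} = - \frac{10}{9}$
$\frac{1}{y{\left(-111 \right)} + P{\left(41 \right)}} = \frac{1}{- \frac{10}{9} + 41} = \frac{1}{\frac{359}{9}} = \frac{9}{359}$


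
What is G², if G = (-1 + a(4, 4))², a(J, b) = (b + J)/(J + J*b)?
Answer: 81/625 ≈ 0.12960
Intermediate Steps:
a(J, b) = (J + b)/(J + J*b)
G = 9/25 (G = (-1 + (4 + 4)/(4*(1 + 4)))² = (-1 + (¼)*8/5)² = (-1 + (¼)*(⅕)*8)² = (-1 + ⅖)² = (-⅗)² = 9/25 ≈ 0.36000)
G² = (9/25)² = 81/625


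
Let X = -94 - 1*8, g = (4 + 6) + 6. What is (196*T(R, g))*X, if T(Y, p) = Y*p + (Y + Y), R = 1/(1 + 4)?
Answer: -359856/5 ≈ -71971.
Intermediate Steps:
R = ⅕ (R = 1/5 = ⅕ ≈ 0.20000)
g = 16 (g = 10 + 6 = 16)
X = -102 (X = -94 - 8 = -102)
T(Y, p) = 2*Y + Y*p (T(Y, p) = Y*p + 2*Y = 2*Y + Y*p)
(196*T(R, g))*X = (196*((2 + 16)/5))*(-102) = (196*((⅕)*18))*(-102) = (196*(18/5))*(-102) = (3528/5)*(-102) = -359856/5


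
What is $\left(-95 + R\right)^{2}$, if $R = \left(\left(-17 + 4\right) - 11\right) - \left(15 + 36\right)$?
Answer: $28900$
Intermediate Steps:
$R = -75$ ($R = \left(-13 - 11\right) - 51 = -24 - 51 = -75$)
$\left(-95 + R\right)^{2} = \left(-95 - 75\right)^{2} = \left(-170\right)^{2} = 28900$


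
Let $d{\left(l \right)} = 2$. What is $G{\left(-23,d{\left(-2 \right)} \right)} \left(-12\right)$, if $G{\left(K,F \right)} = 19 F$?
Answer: $-456$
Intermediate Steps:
$G{\left(-23,d{\left(-2 \right)} \right)} \left(-12\right) = 19 \cdot 2 \left(-12\right) = 38 \left(-12\right) = -456$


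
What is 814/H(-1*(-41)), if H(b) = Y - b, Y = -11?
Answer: -407/26 ≈ -15.654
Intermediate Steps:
H(b) = -11 - b
814/H(-1*(-41)) = 814/(-11 - (-1)*(-41)) = 814/(-11 - 1*41) = 814/(-11 - 41) = 814/(-52) = 814*(-1/52) = -407/26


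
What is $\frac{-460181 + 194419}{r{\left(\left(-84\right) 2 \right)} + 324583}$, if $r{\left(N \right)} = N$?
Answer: $- \frac{37966}{46345} \approx -0.8192$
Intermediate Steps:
$\frac{-460181 + 194419}{r{\left(\left(-84\right) 2 \right)} + 324583} = \frac{-460181 + 194419}{\left(-84\right) 2 + 324583} = - \frac{265762}{-168 + 324583} = - \frac{265762}{324415} = \left(-265762\right) \frac{1}{324415} = - \frac{37966}{46345}$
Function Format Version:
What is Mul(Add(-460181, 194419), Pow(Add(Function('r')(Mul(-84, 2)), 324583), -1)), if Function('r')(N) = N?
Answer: Rational(-37966, 46345) ≈ -0.81920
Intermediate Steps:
Mul(Add(-460181, 194419), Pow(Add(Function('r')(Mul(-84, 2)), 324583), -1)) = Mul(Add(-460181, 194419), Pow(Add(Mul(-84, 2), 324583), -1)) = Mul(-265762, Pow(Add(-168, 324583), -1)) = Mul(-265762, Pow(324415, -1)) = Mul(-265762, Rational(1, 324415)) = Rational(-37966, 46345)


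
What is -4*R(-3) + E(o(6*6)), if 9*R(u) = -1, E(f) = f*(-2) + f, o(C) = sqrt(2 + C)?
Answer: 4/9 - sqrt(38) ≈ -5.7200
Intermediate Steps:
E(f) = -f (E(f) = -2*f + f = -f)
R(u) = -1/9 (R(u) = (1/9)*(-1) = -1/9)
-4*R(-3) + E(o(6*6)) = -4*(-1/9) - sqrt(2 + 6*6) = 4/9 - sqrt(2 + 36) = 4/9 - sqrt(38)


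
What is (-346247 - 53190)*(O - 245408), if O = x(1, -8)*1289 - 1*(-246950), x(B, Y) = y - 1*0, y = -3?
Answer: 928691025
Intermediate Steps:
x(B, Y) = -3 (x(B, Y) = -3 - 1*0 = -3 + 0 = -3)
O = 243083 (O = -3*1289 - 1*(-246950) = -3867 + 246950 = 243083)
(-346247 - 53190)*(O - 245408) = (-346247 - 53190)*(243083 - 245408) = -399437*(-2325) = 928691025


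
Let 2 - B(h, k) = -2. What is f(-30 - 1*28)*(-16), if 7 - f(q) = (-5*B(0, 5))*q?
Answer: 18448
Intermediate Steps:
B(h, k) = 4 (B(h, k) = 2 - 1*(-2) = 2 + 2 = 4)
f(q) = 7 + 20*q (f(q) = 7 - (-5*4)*q = 7 - (-20)*q = 7 + 20*q)
f(-30 - 1*28)*(-16) = (7 + 20*(-30 - 1*28))*(-16) = (7 + 20*(-30 - 28))*(-16) = (7 + 20*(-58))*(-16) = (7 - 1160)*(-16) = -1153*(-16) = 18448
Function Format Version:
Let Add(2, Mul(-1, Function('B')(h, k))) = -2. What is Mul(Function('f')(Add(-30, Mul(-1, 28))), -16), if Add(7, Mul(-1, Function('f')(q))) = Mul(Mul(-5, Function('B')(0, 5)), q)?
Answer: 18448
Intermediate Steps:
Function('B')(h, k) = 4 (Function('B')(h, k) = Add(2, Mul(-1, -2)) = Add(2, 2) = 4)
Function('f')(q) = Add(7, Mul(20, q)) (Function('f')(q) = Add(7, Mul(-1, Mul(Mul(-5, 4), q))) = Add(7, Mul(-1, Mul(-20, q))) = Add(7, Mul(20, q)))
Mul(Function('f')(Add(-30, Mul(-1, 28))), -16) = Mul(Add(7, Mul(20, Add(-30, Mul(-1, 28)))), -16) = Mul(Add(7, Mul(20, Add(-30, -28))), -16) = Mul(Add(7, Mul(20, -58)), -16) = Mul(Add(7, -1160), -16) = Mul(-1153, -16) = 18448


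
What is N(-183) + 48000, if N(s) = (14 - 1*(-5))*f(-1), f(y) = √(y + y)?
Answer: 48000 + 19*I*√2 ≈ 48000.0 + 26.87*I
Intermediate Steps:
f(y) = √2*√y (f(y) = √(2*y) = √2*√y)
N(s) = 19*I*√2 (N(s) = (14 - 1*(-5))*(√2*√(-1)) = (14 + 5)*(√2*I) = 19*(I*√2) = 19*I*√2)
N(-183) + 48000 = 19*I*√2 + 48000 = 48000 + 19*I*√2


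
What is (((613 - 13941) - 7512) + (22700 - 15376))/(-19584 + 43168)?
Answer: -3379/5896 ≈ -0.57310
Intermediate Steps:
(((613 - 13941) - 7512) + (22700 - 15376))/(-19584 + 43168) = ((-13328 - 7512) + 7324)/23584 = (-20840 + 7324)*(1/23584) = -13516*1/23584 = -3379/5896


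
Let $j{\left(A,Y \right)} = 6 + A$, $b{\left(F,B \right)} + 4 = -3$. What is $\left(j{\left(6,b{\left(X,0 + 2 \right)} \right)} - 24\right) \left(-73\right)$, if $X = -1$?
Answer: $876$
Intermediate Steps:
$b{\left(F,B \right)} = -7$ ($b{\left(F,B \right)} = -4 - 3 = -7$)
$\left(j{\left(6,b{\left(X,0 + 2 \right)} \right)} - 24\right) \left(-73\right) = \left(\left(6 + 6\right) - 24\right) \left(-73\right) = \left(12 - 24\right) \left(-73\right) = \left(-12\right) \left(-73\right) = 876$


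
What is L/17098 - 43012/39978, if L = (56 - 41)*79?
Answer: -344022623/341771922 ≈ -1.0066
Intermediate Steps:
L = 1185 (L = 15*79 = 1185)
L/17098 - 43012/39978 = 1185/17098 - 43012/39978 = 1185*(1/17098) - 43012*1/39978 = 1185/17098 - 21506/19989 = -344022623/341771922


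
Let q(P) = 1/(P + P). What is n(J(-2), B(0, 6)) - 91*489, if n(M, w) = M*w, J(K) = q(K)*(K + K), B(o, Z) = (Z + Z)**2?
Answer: -44355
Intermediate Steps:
q(P) = 1/(2*P)
B(o, Z) = 4*Z**2 (B(o, Z) = (2*Z)**2 = 4*Z**2)
J(K) = 1 (J(K) = (1/(2*K))*(K + K) = (1/(2*K))*(2*K) = 1)
n(J(-2), B(0, 6)) - 91*489 = 1*(4*6**2) - 91*489 = 1*(4*36) - 44499 = 1*144 - 44499 = 144 - 44499 = -44355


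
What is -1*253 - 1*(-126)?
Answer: -127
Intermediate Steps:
-1*253 - 1*(-126) = -253 + 126 = -127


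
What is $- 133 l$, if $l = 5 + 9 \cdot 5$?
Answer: $-6650$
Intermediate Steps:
$l = 50$ ($l = 5 + 45 = 50$)
$- 133 l = \left(-133\right) 50 = -6650$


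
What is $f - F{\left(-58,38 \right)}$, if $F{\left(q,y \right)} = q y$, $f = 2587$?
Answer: $4791$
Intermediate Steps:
$f - F{\left(-58,38 \right)} = 2587 - \left(-58\right) 38 = 2587 - -2204 = 2587 + 2204 = 4791$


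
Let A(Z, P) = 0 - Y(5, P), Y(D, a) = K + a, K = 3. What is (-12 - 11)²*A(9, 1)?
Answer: -2116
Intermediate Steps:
Y(D, a) = 3 + a
A(Z, P) = -3 - P (A(Z, P) = 0 - (3 + P) = 0 + (-3 - P) = -3 - P)
(-12 - 11)²*A(9, 1) = (-12 - 11)²*(-3 - 1*1) = (-23)²*(-3 - 1) = 529*(-4) = -2116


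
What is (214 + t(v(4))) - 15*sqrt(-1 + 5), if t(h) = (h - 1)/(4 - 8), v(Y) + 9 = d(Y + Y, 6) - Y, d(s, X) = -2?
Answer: 188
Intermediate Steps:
v(Y) = -11 - Y (v(Y) = -9 + (-2 - Y) = -11 - Y)
t(h) = 1/4 - h/4 (t(h) = (-1 + h)/(-4) = (-1 + h)*(-1/4) = 1/4 - h/4)
(214 + t(v(4))) - 15*sqrt(-1 + 5) = (214 + (1/4 - (-11 - 1*4)/4)) - 15*sqrt(-1 + 5) = (214 + (1/4 - (-11 - 4)/4)) - 15*sqrt(4) = (214 + (1/4 - 1/4*(-15))) - 15*2 = (214 + (1/4 + 15/4)) - 30 = (214 + 4) - 30 = 218 - 30 = 188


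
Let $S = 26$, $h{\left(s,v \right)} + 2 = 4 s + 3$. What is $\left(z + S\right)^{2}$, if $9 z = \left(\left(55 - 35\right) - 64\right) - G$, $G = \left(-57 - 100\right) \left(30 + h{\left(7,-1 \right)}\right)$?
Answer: $\frac{9928801}{9} \approx 1.1032 \cdot 10^{6}$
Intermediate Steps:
$h{\left(s,v \right)} = 1 + 4 s$ ($h{\left(s,v \right)} = -2 + \left(4 s + 3\right) = -2 + \left(3 + 4 s\right) = 1 + 4 s$)
$G = -9263$ ($G = \left(-57 - 100\right) \left(30 + \left(1 + 4 \cdot 7\right)\right) = - 157 \left(30 + \left(1 + 28\right)\right) = - 157 \left(30 + 29\right) = \left(-157\right) 59 = -9263$)
$z = \frac{3073}{3}$ ($z = \frac{\left(\left(55 - 35\right) - 64\right) - -9263}{9} = \frac{\left(20 - 64\right) + 9263}{9} = \frac{-44 + 9263}{9} = \frac{1}{9} \cdot 9219 = \frac{3073}{3} \approx 1024.3$)
$\left(z + S\right)^{2} = \left(\frac{3073}{3} + 26\right)^{2} = \left(\frac{3151}{3}\right)^{2} = \frac{9928801}{9}$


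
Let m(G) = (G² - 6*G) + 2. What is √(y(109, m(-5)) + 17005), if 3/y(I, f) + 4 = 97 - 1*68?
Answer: 2*√106282/5 ≈ 130.40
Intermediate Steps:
m(G) = 2 + G² - 6*G
y(I, f) = 3/25 (y(I, f) = 3/(-4 + (97 - 1*68)) = 3/(-4 + (97 - 68)) = 3/(-4 + 29) = 3/25)
√(y(109, m(-5)) + 17005) = √(3/25 + 17005) = √(425128/25) = 2*√106282/5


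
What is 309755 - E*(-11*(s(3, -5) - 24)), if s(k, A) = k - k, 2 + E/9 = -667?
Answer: 1899299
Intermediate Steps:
E = -6021 (E = -18 + 9*(-667) = -18 - 6003 = -6021)
s(k, A) = 0
309755 - E*(-11*(s(3, -5) - 24)) = 309755 - (-6021)*(-11*(0 - 24)) = 309755 - (-6021)*(-11*(-24)) = 309755 - (-6021)*264 = 309755 - 1*(-1589544) = 309755 + 1589544 = 1899299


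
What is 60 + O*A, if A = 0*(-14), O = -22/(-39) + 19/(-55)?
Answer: 60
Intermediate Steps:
O = 469/2145 (O = -22*(-1/39) + 19*(-1/55) = 22/39 - 19/55 = 469/2145 ≈ 0.21865)
A = 0
60 + O*A = 60 + (469/2145)*0 = 60 + 0 = 60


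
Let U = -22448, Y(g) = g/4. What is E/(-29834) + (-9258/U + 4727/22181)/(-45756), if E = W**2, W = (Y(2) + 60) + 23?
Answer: -39714142606726361/169925407818653088 ≈ -0.23372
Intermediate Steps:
Y(g) = g/4 (Y(g) = g*(1/4) = g/4)
W = 167/2 (W = ((1/4)*2 + 60) + 23 = (1/2 + 60) + 23 = 121/2 + 23 = 167/2 ≈ 83.500)
E = 27889/4 (E = (167/2)**2 = 27889/4 ≈ 6972.3)
E/(-29834) + (-9258/U + 4727/22181)/(-45756) = (27889/4)/(-29834) + (-9258/(-22448) + 4727/22181)/(-45756) = (27889/4)*(-1/29834) + (-9258*(-1/22448) + 4727*(1/22181))*(-1/45756) = -27889/119336 + (4629/11224 + 4727/22181)*(-1/45756) = -27889/119336 + (155731697/248959544)*(-1/45756) = -27889/119336 - 155731697/11391392895264 = -39714142606726361/169925407818653088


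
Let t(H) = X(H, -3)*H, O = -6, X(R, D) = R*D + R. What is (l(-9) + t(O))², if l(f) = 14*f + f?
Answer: 42849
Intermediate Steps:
X(R, D) = R + D*R (X(R, D) = D*R + R = R + D*R)
l(f) = 15*f
t(H) = -2*H² (t(H) = (H*(1 - 3))*H = (H*(-2))*H = (-2*H)*H = -2*H²)
(l(-9) + t(O))² = (15*(-9) - 2*(-6)²)² = (-135 - 2*36)² = (-135 - 72)² = (-207)² = 42849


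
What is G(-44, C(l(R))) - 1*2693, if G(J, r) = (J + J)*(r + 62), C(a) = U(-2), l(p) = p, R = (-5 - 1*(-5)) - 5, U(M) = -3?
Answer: -7885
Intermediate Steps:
R = -5 (R = (-5 + 5) - 5 = 0 - 5 = -5)
C(a) = -3
G(J, r) = 2*J*(62 + r) (G(J, r) = (2*J)*(62 + r) = 2*J*(62 + r))
G(-44, C(l(R))) - 1*2693 = 2*(-44)*(62 - 3) - 1*2693 = 2*(-44)*59 - 2693 = -5192 - 2693 = -7885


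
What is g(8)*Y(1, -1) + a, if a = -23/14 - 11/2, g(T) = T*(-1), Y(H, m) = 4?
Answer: -274/7 ≈ -39.143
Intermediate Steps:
g(T) = -T
a = -50/7 (a = -23*1/14 - 11*½ = -23/14 - 11/2 = -50/7 ≈ -7.1429)
g(8)*Y(1, -1) + a = -1*8*4 - 50/7 = -8*4 - 50/7 = -32 - 50/7 = -274/7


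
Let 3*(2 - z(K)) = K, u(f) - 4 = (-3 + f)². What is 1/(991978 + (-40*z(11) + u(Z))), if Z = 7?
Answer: 3/2976194 ≈ 1.0080e-6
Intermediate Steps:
u(f) = 4 + (-3 + f)²
z(K) = 2 - K/3
1/(991978 + (-40*z(11) + u(Z))) = 1/(991978 + (-40*(2 - ⅓*11) + (4 + (-3 + 7)²))) = 1/(991978 + (-40*(2 - 11/3) + (4 + 4²))) = 1/(991978 + (-40*(-5/3) + (4 + 16))) = 1/(991978 + (200/3 + 20)) = 1/(991978 + 260/3) = 1/(2976194/3) = 3/2976194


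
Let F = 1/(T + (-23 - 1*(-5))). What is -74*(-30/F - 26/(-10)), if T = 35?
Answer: 187738/5 ≈ 37548.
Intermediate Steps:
F = 1/17 (F = 1/(35 + (-23 - 1*(-5))) = 1/(35 + (-23 + 5)) = 1/(35 - 18) = 1/17 ≈ 0.058824)
-74*(-30/F - 26/(-10)) = -74*(-30/1/17 - 26/(-10)) = -74*(-30*17 - 26*(-⅒)) = -74*(-510 + 13/5) = -74*(-2537/5) = 187738/5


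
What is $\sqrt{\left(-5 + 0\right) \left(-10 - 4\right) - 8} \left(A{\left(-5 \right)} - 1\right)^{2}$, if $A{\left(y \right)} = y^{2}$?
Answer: $576 \sqrt{62} \approx 4535.4$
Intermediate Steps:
$\sqrt{\left(-5 + 0\right) \left(-10 - 4\right) - 8} \left(A{\left(-5 \right)} - 1\right)^{2} = \sqrt{\left(-5 + 0\right) \left(-10 - 4\right) - 8} \left(\left(-5\right)^{2} - 1\right)^{2} = \sqrt{- 5 \left(-10 - 4\right) - 8} \left(25 - 1\right)^{2} = \sqrt{- 5 \left(-10 - 4\right) - 8} \cdot 24^{2} = \sqrt{\left(-5\right) \left(-14\right) - 8} \cdot 576 = \sqrt{70 - 8} \cdot 576 = \sqrt{62} \cdot 576 = 576 \sqrt{62}$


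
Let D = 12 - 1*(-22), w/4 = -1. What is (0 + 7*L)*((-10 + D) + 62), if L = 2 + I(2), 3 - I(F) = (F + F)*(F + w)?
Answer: 7826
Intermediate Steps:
w = -4 (w = 4*(-1) = -4)
I(F) = 3 - 2*F*(-4 + F) (I(F) = 3 - (F + F)*(F - 4) = 3 - 2*F*(-4 + F))
D = 34 (D = 12 + 22 = 34)
L = 13 (L = 2 + (3 - 2*2**2 + 8*2) = 2 + (3 - 2*4 + 16) = 2 + (3 - 8 + 16) = 2 + 11 = 13)
(0 + 7*L)*((-10 + D) + 62) = (0 + 7*13)*((-10 + 34) + 62) = (0 + 91)*(24 + 62) = 91*86 = 7826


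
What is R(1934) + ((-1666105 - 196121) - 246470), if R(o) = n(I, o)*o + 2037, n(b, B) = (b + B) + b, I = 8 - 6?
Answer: 1641433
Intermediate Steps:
I = 2
n(b, B) = B + 2*b (n(b, B) = (B + b) + b = B + 2*b)
R(o) = 2037 + o*(4 + o) (R(o) = (o + 2*2)*o + 2037 = (o + 4)*o + 2037 = (4 + o)*o + 2037 = o*(4 + o) + 2037 = 2037 + o*(4 + o))
R(1934) + ((-1666105 - 196121) - 246470) = (2037 + 1934*(4 + 1934)) + ((-1666105 - 196121) - 246470) = (2037 + 1934*1938) + (-1862226 - 246470) = (2037 + 3748092) - 2108696 = 3750129 - 2108696 = 1641433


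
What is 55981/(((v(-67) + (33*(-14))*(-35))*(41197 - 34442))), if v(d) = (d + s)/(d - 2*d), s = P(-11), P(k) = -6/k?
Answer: 41257997/80496356045 ≈ 0.00051254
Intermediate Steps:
s = 6/11 (s = -6/(-11) = -6*(-1/11) = 6/11 ≈ 0.54545)
v(d) = -(6/11 + d)/d (v(d) = (d + 6/11)/(d - 2*d) = (6/11 + d)/((-d)) = (6/11 + d)*(-1/d) = -(6/11 + d)/d)
55981/(((v(-67) + (33*(-14))*(-35))*(41197 - 34442))) = 55981/((((-6/11 - 1*(-67))/(-67) + (33*(-14))*(-35))*(41197 - 34442))) = 55981/(((-(-6/11 + 67)/67 - 462*(-35))*6755)) = 55981/(((-1/67*731/11 + 16170)*6755)) = 55981/(((-731/737 + 16170)*6755)) = 55981/(((11916559/737)*6755)) = 55981/(80496356045/737) = 55981*(737/80496356045) = 41257997/80496356045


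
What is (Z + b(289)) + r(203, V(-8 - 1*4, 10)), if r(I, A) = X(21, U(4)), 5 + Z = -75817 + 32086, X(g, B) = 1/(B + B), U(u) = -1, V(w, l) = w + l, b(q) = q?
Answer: -86895/2 ≈ -43448.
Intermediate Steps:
V(w, l) = l + w
X(g, B) = 1/(2*B)
Z = -43736 (Z = -5 + (-75817 + 32086) = -5 - 43731 = -43736)
r(I, A) = -½ (r(I, A) = (½)/(-1) = (½)*(-1) = -½)
(Z + b(289)) + r(203, V(-8 - 1*4, 10)) = (-43736 + 289) - ½ = -43447 - ½ = -86895/2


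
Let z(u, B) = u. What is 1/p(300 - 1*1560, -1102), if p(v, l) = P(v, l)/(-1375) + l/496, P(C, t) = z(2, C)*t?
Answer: -341000/211033 ≈ -1.6159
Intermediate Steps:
P(C, t) = 2*t
p(v, l) = 383*l/682000 (p(v, l) = (2*l)/(-1375) + l/496 = (2*l)*(-1/1375) + l*(1/496) = -2*l/1375 + l/496 = 383*l/682000)
1/p(300 - 1*1560, -1102) = 1/((383/682000)*(-1102)) = 1/(-211033/341000) = -341000/211033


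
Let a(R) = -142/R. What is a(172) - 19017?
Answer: -1635533/86 ≈ -19018.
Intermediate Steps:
a(172) - 19017 = -142/172 - 19017 = -142*1/172 - 19017 = -71/86 - 19017 = -1635533/86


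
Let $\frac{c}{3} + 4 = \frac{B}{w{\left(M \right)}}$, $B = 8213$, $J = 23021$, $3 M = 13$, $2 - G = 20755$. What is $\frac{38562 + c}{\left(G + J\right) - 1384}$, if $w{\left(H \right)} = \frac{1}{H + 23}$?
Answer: $\frac{178004}{221} \approx 805.45$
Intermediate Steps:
$G = -20753$ ($G = 2 - 20755 = -20753$)
$M = \frac{13}{3}$ ($M = \frac{1}{3} \cdot 13 = \frac{13}{3} \approx 4.3333$)
$w{\left(H \right)} = \frac{1}{23 + H}$
$c = 673454$ ($c = -12 + 3 \frac{8213}{\frac{1}{23 + \frac{13}{3}}} = -12 + 3 \frac{8213}{\frac{1}{\frac{82}{3}}} = -12 + 3 \frac{8213}{\frac{3}{82}} = -12 + 3 \cdot 8213 \cdot \frac{82}{3} = -12 + 3 \cdot \frac{673466}{3} = -12 + 673466 = 673454$)
$\frac{38562 + c}{\left(G + J\right) - 1384} = \frac{38562 + 673454}{\left(-20753 + 23021\right) - 1384} = \frac{712016}{2268 - 1384} = \frac{712016}{884} = 712016 \cdot \frac{1}{884} = \frac{178004}{221}$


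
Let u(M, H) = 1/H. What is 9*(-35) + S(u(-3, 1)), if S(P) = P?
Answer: -314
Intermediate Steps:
9*(-35) + S(u(-3, 1)) = 9*(-35) + 1/1 = -315 + 1 = -314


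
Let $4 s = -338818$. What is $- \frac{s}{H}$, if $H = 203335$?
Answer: $\frac{169409}{406670} \approx 0.41658$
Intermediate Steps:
$s = - \frac{169409}{2}$ ($s = \frac{1}{4} \left(-338818\right) = - \frac{169409}{2} \approx -84705.0$)
$- \frac{s}{H} = - \frac{-169409}{2 \cdot 203335} = \left(-1\right) \left(- \frac{169409}{406670}\right) = \frac{169409}{406670}$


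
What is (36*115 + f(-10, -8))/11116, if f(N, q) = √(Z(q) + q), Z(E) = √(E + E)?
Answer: 1035/2779 + √(-2 + I)/5558 ≈ 0.3725 + 0.00026185*I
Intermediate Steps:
Z(E) = √2*√E (Z(E) = √(2*E) = √2*√E)
f(N, q) = √(q + √2*√q) (f(N, q) = √(√2*√q + q) = √(q + √2*√q))
(36*115 + f(-10, -8))/11116 = (36*115 + √(-8 + √2*√(-8)))/11116 = (4140 + √(-8 + √2*(2*I*√2)))*(1/11116) = (4140 + √(-8 + 4*I))*(1/11116) = 1035/2779 + √(-8 + 4*I)/11116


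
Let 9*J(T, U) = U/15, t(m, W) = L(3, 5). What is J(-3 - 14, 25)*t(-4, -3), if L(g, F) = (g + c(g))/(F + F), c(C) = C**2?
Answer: 2/9 ≈ 0.22222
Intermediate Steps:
L(g, F) = (g + g**2)/(2*F) (L(g, F) = (g + g**2)/(F + F) = (g + g**2)/((2*F)) = (g + g**2)*(1/(2*F)) = (g + g**2)/(2*F))
t(m, W) = 6/5 (t(m, W) = (1/2)*3*(1 + 3)/5 = (1/2)*3*(1/5)*4 = 6/5)
J(T, U) = U/135 (J(T, U) = (U/15)/9 = U/135)
J(-3 - 14, 25)*t(-4, -3) = ((1/135)*25)*(6/5) = (5/27)*(6/5) = 2/9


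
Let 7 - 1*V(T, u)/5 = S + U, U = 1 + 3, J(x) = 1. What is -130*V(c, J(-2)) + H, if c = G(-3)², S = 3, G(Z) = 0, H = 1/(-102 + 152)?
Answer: 1/50 ≈ 0.020000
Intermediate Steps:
H = 1/50 ≈ 0.020000
U = 4
c = 0 (c = 0² = 0)
V(T, u) = 0 (V(T, u) = 35 - 5*(3 + 4) = 35 - 5*7 = 35 - 35 = 0)
-130*V(c, J(-2)) + H = -130*0 + 1/50 = 0 + 1/50 = 1/50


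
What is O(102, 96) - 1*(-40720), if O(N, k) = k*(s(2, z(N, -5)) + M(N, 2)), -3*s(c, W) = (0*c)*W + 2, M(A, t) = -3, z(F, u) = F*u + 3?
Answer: 40368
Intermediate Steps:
z(F, u) = 3 + F*u
s(c, W) = -⅔ (s(c, W) = -((0*c)*W + 2)/3 = -(0*W + 2)/3 = -(0 + 2)/3 = -⅓*2 = -⅔)
O(N, k) = -11*k/3 (O(N, k) = k*(-⅔ - 3) = k*(-11/3) = -11*k/3)
O(102, 96) - 1*(-40720) = -11/3*96 - 1*(-40720) = -352 + 40720 = 40368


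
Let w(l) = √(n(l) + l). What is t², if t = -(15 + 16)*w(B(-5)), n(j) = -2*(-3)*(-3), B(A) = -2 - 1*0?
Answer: -19220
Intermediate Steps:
B(A) = -2 (B(A) = -2 + 0 = -2)
n(j) = -18 (n(j) = 6*(-3) = -18)
w(l) = √(-18 + l)
t = -62*I*√5 (t = -(15 + 16)*√(-18 - 2) = -31*√(-20) = -31*2*I*√5 = -62*I*√5 ≈ -138.64*I)
t² = (-62*I*√5)² = -19220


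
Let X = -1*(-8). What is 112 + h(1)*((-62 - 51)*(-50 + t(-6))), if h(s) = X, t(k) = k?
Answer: 50736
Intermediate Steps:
X = 8
h(s) = 8
112 + h(1)*((-62 - 51)*(-50 + t(-6))) = 112 + 8*((-62 - 51)*(-50 - 6)) = 112 + 8*(-113*(-56)) = 112 + 8*6328 = 112 + 50624 = 50736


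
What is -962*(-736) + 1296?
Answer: 709328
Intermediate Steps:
-962*(-736) + 1296 = 708032 + 1296 = 709328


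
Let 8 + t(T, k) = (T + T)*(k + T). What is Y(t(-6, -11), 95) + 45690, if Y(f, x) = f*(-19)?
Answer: 41966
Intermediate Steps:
t(T, k) = -8 + 2*T*(T + k) (t(T, k) = -8 + (T + T)*(k + T) = -8 + (2*T)*(T + k) = -8 + 2*T*(T + k))
Y(f, x) = -19*f
Y(t(-6, -11), 95) + 45690 = -19*(-8 + 2*(-6)**2 + 2*(-6)*(-11)) + 45690 = -19*(-8 + 2*36 + 132) + 45690 = -19*(-8 + 72 + 132) + 45690 = -19*196 + 45690 = -3724 + 45690 = 41966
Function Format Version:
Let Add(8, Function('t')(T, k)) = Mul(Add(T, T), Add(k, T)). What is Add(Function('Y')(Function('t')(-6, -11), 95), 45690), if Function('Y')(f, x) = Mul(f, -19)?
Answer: 41966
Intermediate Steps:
Function('t')(T, k) = Add(-8, Mul(2, T, Add(T, k))) (Function('t')(T, k) = Add(-8, Mul(Add(T, T), Add(k, T))) = Add(-8, Mul(Mul(2, T), Add(T, k))) = Add(-8, Mul(2, T, Add(T, k))))
Function('Y')(f, x) = Mul(-19, f)
Add(Function('Y')(Function('t')(-6, -11), 95), 45690) = Add(Mul(-19, Add(-8, Mul(2, Pow(-6, 2)), Mul(2, -6, -11))), 45690) = Add(Mul(-19, Add(-8, Mul(2, 36), 132)), 45690) = Add(Mul(-19, Add(-8, 72, 132)), 45690) = Add(Mul(-19, 196), 45690) = Add(-3724, 45690) = 41966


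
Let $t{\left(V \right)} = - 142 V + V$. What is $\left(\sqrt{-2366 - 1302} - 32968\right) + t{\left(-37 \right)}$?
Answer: $-27751 + 2 i \sqrt{917} \approx -27751.0 + 60.564 i$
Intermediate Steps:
$t{\left(V \right)} = - 141 V$
$\left(\sqrt{-2366 - 1302} - 32968\right) + t{\left(-37 \right)} = \left(\sqrt{-2366 - 1302} - 32968\right) - -5217 = \left(\sqrt{-3668} - 32968\right) + 5217 = \left(2 i \sqrt{917} - 32968\right) + 5217 = \left(-32968 + 2 i \sqrt{917}\right) + 5217 = -27751 + 2 i \sqrt{917}$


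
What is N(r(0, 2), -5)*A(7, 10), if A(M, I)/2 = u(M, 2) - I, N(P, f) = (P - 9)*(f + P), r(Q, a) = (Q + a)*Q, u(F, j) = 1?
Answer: -810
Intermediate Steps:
r(Q, a) = Q*(Q + a)
N(P, f) = (-9 + P)*(P + f)
A(M, I) = 2 - 2*I (A(M, I) = 2*(1 - I) = 2 - 2*I)
N(r(0, 2), -5)*A(7, 10) = ((0*(0 + 2))**2 - 0*(0 + 2) - 9*(-5) + (0*(0 + 2))*(-5))*(2 - 2*10) = ((0*2)**2 - 0*2 + 45 + (0*2)*(-5))*(2 - 20) = (0**2 - 9*0 + 45 + 0*(-5))*(-18) = (0 + 0 + 45 + 0)*(-18) = 45*(-18) = -810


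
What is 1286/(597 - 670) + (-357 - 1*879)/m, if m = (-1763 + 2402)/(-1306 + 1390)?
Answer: -933434/5183 ≈ -180.10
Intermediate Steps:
m = 213/28 (m = 639/84 = 639*(1/84) = 213/28 ≈ 7.6071)
1286/(597 - 670) + (-357 - 1*879)/m = 1286/(597 - 670) + (-357 - 1*879)/(213/28) = 1286/(-73) + (-357 - 879)*(28/213) = 1286*(-1/73) - 1236*28/213 = -1286/73 - 11536/71 = -933434/5183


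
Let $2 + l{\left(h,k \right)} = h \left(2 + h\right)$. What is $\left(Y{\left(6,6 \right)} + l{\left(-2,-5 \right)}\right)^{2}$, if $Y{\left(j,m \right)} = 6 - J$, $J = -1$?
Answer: $25$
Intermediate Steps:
$Y{\left(j,m \right)} = 7$ ($Y{\left(j,m \right)} = 6 - -1 = 6 + 1 = 7$)
$l{\left(h,k \right)} = -2 + h \left(2 + h\right)$
$\left(Y{\left(6,6 \right)} + l{\left(-2,-5 \right)}\right)^{2} = \left(7 + \left(-2 + \left(-2\right)^{2} + 2 \left(-2\right)\right)\right)^{2} = \left(7 - 2\right)^{2} = 5^{2} = 25$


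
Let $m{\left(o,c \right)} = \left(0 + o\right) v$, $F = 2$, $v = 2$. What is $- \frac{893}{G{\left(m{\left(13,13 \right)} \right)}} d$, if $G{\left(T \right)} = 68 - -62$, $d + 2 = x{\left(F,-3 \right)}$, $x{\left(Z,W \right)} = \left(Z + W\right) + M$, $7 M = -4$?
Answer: $\frac{4465}{182} \approx 24.533$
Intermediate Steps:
$M = - \frac{4}{7}$ ($M = \frac{1}{7} \left(-4\right) = - \frac{4}{7} \approx -0.57143$)
$m{\left(o,c \right)} = 2 o$ ($m{\left(o,c \right)} = \left(0 + o\right) 2 = o 2 = 2 o$)
$x{\left(Z,W \right)} = - \frac{4}{7} + W + Z$ ($x{\left(Z,W \right)} = \left(Z + W\right) - \frac{4}{7} = \left(W + Z\right) - \frac{4}{7} = - \frac{4}{7} + W + Z$)
$d = - \frac{25}{7}$ ($d = -2 - \frac{11}{7} = - \frac{25}{7} \approx -3.5714$)
$G{\left(T \right)} = 130$ ($G{\left(T \right)} = 68 + 62 = 130$)
$- \frac{893}{G{\left(m{\left(13,13 \right)} \right)}} d = - \frac{893}{130} \left(- \frac{25}{7}\right) = \left(-893\right) \frac{1}{130} \left(- \frac{25}{7}\right) = \left(- \frac{893}{130}\right) \left(- \frac{25}{7}\right) = \frac{4465}{182}$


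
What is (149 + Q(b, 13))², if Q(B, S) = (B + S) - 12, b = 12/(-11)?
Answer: 2683044/121 ≈ 22174.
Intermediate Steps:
b = -12/11 (b = 12*(-1/11) = -12/11 ≈ -1.0909)
Q(B, S) = -12 + B + S
(149 + Q(b, 13))² = (149 + (-12 - 12/11 + 13))² = (149 - 1/11)² = (1638/11)² = 2683044/121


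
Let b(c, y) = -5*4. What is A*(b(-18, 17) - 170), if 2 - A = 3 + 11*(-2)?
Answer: -3990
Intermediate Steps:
A = 21 (A = 2 - (3 + 11*(-2)) = 2 - (3 - 22) = 2 - 1*(-19) = 2 + 19 = 21)
b(c, y) = -20
A*(b(-18, 17) - 170) = 21*(-20 - 170) = 21*(-190) = -3990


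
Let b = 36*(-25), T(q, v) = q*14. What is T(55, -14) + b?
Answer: -130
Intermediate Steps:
T(q, v) = 14*q
b = -900
T(55, -14) + b = 14*55 - 900 = 770 - 900 = -130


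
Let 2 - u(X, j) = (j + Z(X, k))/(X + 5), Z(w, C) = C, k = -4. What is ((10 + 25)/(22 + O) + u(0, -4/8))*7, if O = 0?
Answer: 1729/55 ≈ 31.436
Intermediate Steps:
u(X, j) = 2 - (-4 + j)/(5 + X) (u(X, j) = 2 - (j - 4)/(X + 5) = 2 - (-4 + j)/(5 + X))
((10 + 25)/(22 + O) + u(0, -4/8))*7 = ((10 + 25)/(22 + 0) + (14 - (-4)/8 + 2*0)/(5 + 0))*7 = (35/22 + (14 - (-4)/8 + 0)/5)*7 = (35*(1/22) + (14 - 1*(-1/2) + 0)/5)*7 = (35/22 + (14 + 1/2 + 0)/5)*7 = (35/22 + (1/5)*(29/2))*7 = (35/22 + 29/10)*7 = (247/55)*7 = 1729/55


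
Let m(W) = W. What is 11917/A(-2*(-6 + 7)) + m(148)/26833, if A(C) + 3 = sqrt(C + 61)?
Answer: 959313983/1341650 + 11917*sqrt(59)/50 ≈ 2545.8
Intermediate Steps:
A(C) = -3 + sqrt(61 + C) (A(C) = -3 + sqrt(C + 61) = -3 + sqrt(61 + C))
11917/A(-2*(-6 + 7)) + m(148)/26833 = 11917/(-3 + sqrt(61 - 2*(-6 + 7))) + 148/26833 = 11917/(-3 + sqrt(61 - 2*1)) + 148*(1/26833) = 11917/(-3 + sqrt(61 - 2)) + 148/26833 = 11917/(-3 + sqrt(59)) + 148/26833 = 148/26833 + 11917/(-3 + sqrt(59))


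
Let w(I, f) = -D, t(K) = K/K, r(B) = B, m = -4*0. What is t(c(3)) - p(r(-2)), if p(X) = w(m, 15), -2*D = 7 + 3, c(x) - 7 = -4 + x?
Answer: -4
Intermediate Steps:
c(x) = 3 + x (c(x) = 7 + (-4 + x) = 3 + x)
m = 0
t(K) = 1
D = -5 (D = -(7 + 3)/2 = -1/2*10 = -5)
w(I, f) = 5 (w(I, f) = -1*(-5) = 5)
p(X) = 5
t(c(3)) - p(r(-2)) = 1 - 1*5 = 1 - 5 = -4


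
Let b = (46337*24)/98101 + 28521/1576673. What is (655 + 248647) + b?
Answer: 38562093798126691/154673197973 ≈ 2.4931e+5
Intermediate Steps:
b = 1756197061845/154673197973 (b = 1112088*(1/98101) + 28521*(1/1576673) = 1112088/98101 + 28521/1576673 = 1756197061845/154673197973 ≈ 11.354)
(655 + 248647) + b = (655 + 248647) + 1756197061845/154673197973 = 249302 + 1756197061845/154673197973 = 38562093798126691/154673197973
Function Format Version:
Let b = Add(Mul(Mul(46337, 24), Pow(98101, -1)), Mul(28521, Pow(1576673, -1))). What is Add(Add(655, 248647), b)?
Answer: Rational(38562093798126691, 154673197973) ≈ 2.4931e+5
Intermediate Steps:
b = Rational(1756197061845, 154673197973) (b = Add(Mul(1112088, Rational(1, 98101)), Mul(28521, Rational(1, 1576673))) = Add(Rational(1112088, 98101), Rational(28521, 1576673)) = Rational(1756197061845, 154673197973) ≈ 11.354)
Add(Add(655, 248647), b) = Add(Add(655, 248647), Rational(1756197061845, 154673197973)) = Add(249302, Rational(1756197061845, 154673197973)) = Rational(38562093798126691, 154673197973)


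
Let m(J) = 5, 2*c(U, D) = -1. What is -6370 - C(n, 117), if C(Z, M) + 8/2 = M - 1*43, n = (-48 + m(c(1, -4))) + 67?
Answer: -6440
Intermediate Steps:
c(U, D) = -1/2 (c(U, D) = (1/2)*(-1) = -1/2)
n = 24 (n = (-48 + 5) + 67 = -43 + 67 = 24)
C(Z, M) = -47 + M (C(Z, M) = -4 + (M - 1*43) = -4 + (M - 43) = -4 + (-43 + M) = -47 + M)
-6370 - C(n, 117) = -6370 - (-47 + 117) = -6370 - 1*70 = -6370 - 70 = -6440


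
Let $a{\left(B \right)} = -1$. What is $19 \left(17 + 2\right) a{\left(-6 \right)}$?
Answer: $-361$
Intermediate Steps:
$19 \left(17 + 2\right) a{\left(-6 \right)} = 19 \left(17 + 2\right) \left(-1\right) = 19 \cdot 19 \left(-1\right) = 361 \left(-1\right) = -361$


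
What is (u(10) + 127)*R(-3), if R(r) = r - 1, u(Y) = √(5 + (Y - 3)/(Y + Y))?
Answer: -508 - 2*√535/5 ≈ -517.25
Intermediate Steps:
u(Y) = √(5 + (-3 + Y)/(2*Y)) (u(Y) = √(5 + (-3 + Y)/((2*Y))) = √(5 + (-3 + Y)*(1/(2*Y))) = √(5 + (-3 + Y)/(2*Y)))
R(r) = -1 + r
(u(10) + 127)*R(-3) = (√(22 - 6/10)/2 + 127)*(-1 - 3) = (√(22 - 6*⅒)/2 + 127)*(-4) = (√(22 - ⅗)/2 + 127)*(-4) = (√(107/5)/2 + 127)*(-4) = ((√535/5)/2 + 127)*(-4) = (√535/10 + 127)*(-4) = (127 + √535/10)*(-4) = -508 - 2*√535/5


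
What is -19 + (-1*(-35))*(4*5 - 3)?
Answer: 576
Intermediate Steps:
-19 + (-1*(-35))*(4*5 - 3) = -19 + 35*(20 - 3) = -19 + 35*17 = -19 + 595 = 576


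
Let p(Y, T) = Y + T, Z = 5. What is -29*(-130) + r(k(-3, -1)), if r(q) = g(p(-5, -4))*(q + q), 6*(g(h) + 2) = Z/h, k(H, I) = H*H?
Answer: 11197/3 ≈ 3732.3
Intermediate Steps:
k(H, I) = H**2
p(Y, T) = T + Y
g(h) = -2 + 5/(6*h) (g(h) = -2 + (5/h)/6 = -2 + 5/(6*h))
r(q) = -113*q/27 (r(q) = (-2 + 5/(6*(-4 - 5)))*(q + q) = (-2 + (5/6)/(-9))*(2*q) = (-2 + (5/6)*(-1/9))*(2*q) = (-2 - 5/54)*(2*q) = -113*q/27)
-29*(-130) + r(k(-3, -1)) = -29*(-130) - 113/27*(-3)**2 = 3770 - 113/27*9 = 3770 - 113/3 = 11197/3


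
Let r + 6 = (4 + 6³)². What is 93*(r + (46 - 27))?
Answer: 4502409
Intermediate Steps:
r = 48394 (r = -6 + (4 + 6³)² = -6 + (4 + 216)² = -6 + 220² = -6 + 48400 = 48394)
93*(r + (46 - 27)) = 93*(48394 + (46 - 27)) = 93*(48394 + 19) = 93*48413 = 4502409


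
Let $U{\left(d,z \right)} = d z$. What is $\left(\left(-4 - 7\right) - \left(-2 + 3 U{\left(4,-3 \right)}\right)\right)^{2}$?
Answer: $729$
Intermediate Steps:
$\left(\left(-4 - 7\right) - \left(-2 + 3 U{\left(4,-3 \right)}\right)\right)^{2} = \left(\left(-4 - 7\right) - \left(-2 + 3 \cdot 4 \left(-3\right)\right)\right)^{2} = \left(\left(-4 - 7\right) + \left(\left(-3\right) \left(-12\right) + 2\right)\right)^{2} = \left(-11 + \left(36 + 2\right)\right)^{2} = \left(-11 + 38\right)^{2} = 27^{2} = 729$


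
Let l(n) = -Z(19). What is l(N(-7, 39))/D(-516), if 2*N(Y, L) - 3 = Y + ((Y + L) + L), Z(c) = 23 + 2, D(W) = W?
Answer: 25/516 ≈ 0.048450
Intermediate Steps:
Z(c) = 25
N(Y, L) = 3/2 + L + Y (N(Y, L) = 3/2 + (Y + ((Y + L) + L))/2 = 3/2 + (Y + ((L + Y) + L))/2 = 3/2 + (Y + (Y + 2*L))/2 = 3/2 + (2*L + 2*Y)/2 = 3/2 + (L + Y) = 3/2 + L + Y)
l(n) = -25 (l(n) = -1*25 = -25)
l(N(-7, 39))/D(-516) = -25/(-516) = -25*(-1/516) = 25/516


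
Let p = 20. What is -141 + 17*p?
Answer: 199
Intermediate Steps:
-141 + 17*p = -141 + 17*20 = -141 + 340 = 199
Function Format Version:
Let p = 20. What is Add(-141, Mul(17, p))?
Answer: 199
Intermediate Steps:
Add(-141, Mul(17, p)) = Add(-141, Mul(17, 20)) = Add(-141, 340) = 199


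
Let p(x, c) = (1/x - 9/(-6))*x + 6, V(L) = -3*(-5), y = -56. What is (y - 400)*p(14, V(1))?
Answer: -12768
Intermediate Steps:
V(L) = 15
p(x, c) = 6 + x*(3/2 + 1/x) (p(x, c) = (1/x - 9*(-1/6))*x + 6 = (1/x + 3/2)*x + 6 = (3/2 + 1/x)*x + 6 = x*(3/2 + 1/x) + 6 = 6 + x*(3/2 + 1/x))
(y - 400)*p(14, V(1)) = (-56 - 400)*(7 + (3/2)*14) = -456*(7 + 21) = -456*28 = -12768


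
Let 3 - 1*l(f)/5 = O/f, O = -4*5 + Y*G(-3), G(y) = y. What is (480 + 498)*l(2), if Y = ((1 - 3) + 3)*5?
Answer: 100245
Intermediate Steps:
Y = 5 (Y = (-2 + 3)*5 = 1*5 = 5)
O = -35 (O = -4*5 + 5*(-3) = -20 - 15 = -35)
l(f) = 15 + 175/f (l(f) = 15 - (-175)/f = 15 + 175/f)
(480 + 498)*l(2) = (480 + 498)*(15 + 175/2) = 978*(15 + 175*(1/2)) = 978*(15 + 175/2) = 978*(205/2) = 100245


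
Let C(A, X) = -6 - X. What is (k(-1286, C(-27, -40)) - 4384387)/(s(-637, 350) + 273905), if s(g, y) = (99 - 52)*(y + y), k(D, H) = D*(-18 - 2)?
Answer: -4358667/306805 ≈ -14.207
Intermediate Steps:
k(D, H) = -20*D (k(D, H) = D*(-20) = -20*D)
s(g, y) = 94*y (s(g, y) = 47*(2*y) = 94*y)
(k(-1286, C(-27, -40)) - 4384387)/(s(-637, 350) + 273905) = (-20*(-1286) - 4384387)/(94*350 + 273905) = (25720 - 4384387)/(32900 + 273905) = -4358667/306805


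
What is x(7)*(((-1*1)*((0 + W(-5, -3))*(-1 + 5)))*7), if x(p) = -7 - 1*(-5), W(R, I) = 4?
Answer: 224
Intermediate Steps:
x(p) = -2 (x(p) = -7 + 5 = -2)
x(7)*(((-1*1)*((0 + W(-5, -3))*(-1 + 5)))*7) = -2*(-1*1)*((0 + 4)*(-1 + 5))*7 = -2*(-4*4)*7 = -2*(-1*16)*7 = -(-32)*7 = -2*(-112) = 224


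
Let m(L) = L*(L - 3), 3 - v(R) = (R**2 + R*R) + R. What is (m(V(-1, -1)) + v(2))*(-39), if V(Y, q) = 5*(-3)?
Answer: -10257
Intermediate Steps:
V(Y, q) = -15
v(R) = 3 - R - 2*R**2 (v(R) = 3 - ((R**2 + R*R) + R) = 3 - ((R**2 + R**2) + R) = 3 - (2*R**2 + R) = 3 - (R + 2*R**2) = 3 + (-R - 2*R**2) = 3 - R - 2*R**2)
m(L) = L*(-3 + L)
(m(V(-1, -1)) + v(2))*(-39) = (-15*(-3 - 15) + (3 - 1*2 - 2*2**2))*(-39) = (-15*(-18) + (3 - 2 - 2*4))*(-39) = (270 + (3 - 2 - 8))*(-39) = (270 - 7)*(-39) = 263*(-39) = -10257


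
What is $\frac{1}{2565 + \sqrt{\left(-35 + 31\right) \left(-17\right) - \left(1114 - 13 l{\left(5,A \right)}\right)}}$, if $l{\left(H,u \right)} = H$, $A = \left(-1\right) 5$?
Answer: $\frac{285}{731134} - \frac{i \sqrt{109}}{2193402} \approx 0.00038981 - 4.7599 \cdot 10^{-6} i$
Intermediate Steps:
$A = -5$
$\frac{1}{2565 + \sqrt{\left(-35 + 31\right) \left(-17\right) - \left(1114 - 13 l{\left(5,A \right)}\right)}} = \frac{1}{2565 + \sqrt{\left(-35 + 31\right) \left(-17\right) - \left(1114 - 65\right)}} = \frac{1}{2565 + \sqrt{\left(-4\right) \left(-17\right) - 1049}} = \frac{1}{2565 + \sqrt{68 + \left(-1114 + 65\right)}} = \frac{1}{2565 + \sqrt{68 - 1049}} = \frac{1}{2565 + \sqrt{-981}} = \frac{1}{2565 + 3 i \sqrt{109}}$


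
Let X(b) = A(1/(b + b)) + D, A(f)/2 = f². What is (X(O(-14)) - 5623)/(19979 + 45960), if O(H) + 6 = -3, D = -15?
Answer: -913355/10682118 ≈ -0.085503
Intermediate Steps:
O(H) = -9 (O(H) = -6 - 3 = -9)
A(f) = 2*f²
X(b) = -15 + 1/(2*b²) (X(b) = 2*(1/(b + b))² - 15 = 2*(1/(2*b))² - 15 = 2*(1/(4*b²)) - 15 = 1/(2*b²) - 15 = -15 + 1/(2*b²))
(X(O(-14)) - 5623)/(19979 + 45960) = ((-15 + (½)/(-9)²) - 5623)/(19979 + 45960) = ((-15 + (½)*(1/81)) - 5623)/65939 = ((-15 + 1/162) - 5623)*(1/65939) = (-2429/162 - 5623)*(1/65939) = -913355/162*1/65939 = -913355/10682118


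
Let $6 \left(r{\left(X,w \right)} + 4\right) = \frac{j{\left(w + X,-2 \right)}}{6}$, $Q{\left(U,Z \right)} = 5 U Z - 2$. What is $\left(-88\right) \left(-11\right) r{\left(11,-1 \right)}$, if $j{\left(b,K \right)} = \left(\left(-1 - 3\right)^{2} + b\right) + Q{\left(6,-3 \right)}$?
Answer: $- \frac{16940}{3} \approx -5646.7$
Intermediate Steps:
$Q{\left(U,Z \right)} = -2 + 5 U Z$ ($Q{\left(U,Z \right)} = 5 U Z - 2 = -2 + 5 U Z$)
$j{\left(b,K \right)} = -76 + b$ ($j{\left(b,K \right)} = \left(\left(-1 - 3\right)^{2} + b\right) + \left(-2 + 5 \cdot 6 \left(-3\right)\right) = \left(\left(-4\right)^{2} + b\right) - 92 = \left(16 + b\right) - 92 = -76 + b$)
$r{\left(X,w \right)} = - \frac{55}{9} + \frac{X}{36} + \frac{w}{36}$ ($r{\left(X,w \right)} = -4 + \frac{\left(-76 + \left(w + X\right)\right) \frac{1}{6}}{6} = -4 + \frac{\left(-76 + \left(X + w\right)\right) \frac{1}{6}}{6} = -4 + \frac{\left(-76 + X + w\right) \frac{1}{6}}{6} = -4 + \frac{- \frac{38}{3} + \frac{X}{6} + \frac{w}{6}}{6} = -4 + \left(- \frac{19}{9} + \frac{X}{36} + \frac{w}{36}\right) = - \frac{55}{9} + \frac{X}{36} + \frac{w}{36}$)
$\left(-88\right) \left(-11\right) r{\left(11,-1 \right)} = \left(-88\right) \left(-11\right) \left(- \frac{55}{9} + \frac{1}{36} \cdot 11 + \frac{1}{36} \left(-1\right)\right) = 968 \left(- \frac{55}{9} + \frac{11}{36} - \frac{1}{36}\right) = 968 \left(- \frac{35}{6}\right) = - \frac{16940}{3}$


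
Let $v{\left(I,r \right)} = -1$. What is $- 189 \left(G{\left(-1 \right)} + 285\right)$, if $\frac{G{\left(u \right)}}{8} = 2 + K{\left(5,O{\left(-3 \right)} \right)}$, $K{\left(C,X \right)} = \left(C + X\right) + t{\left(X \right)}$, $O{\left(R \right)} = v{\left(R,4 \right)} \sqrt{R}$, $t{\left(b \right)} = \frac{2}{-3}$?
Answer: $-63441 + 1512 i \sqrt{3} \approx -63441.0 + 2618.9 i$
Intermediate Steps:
$t{\left(b \right)} = - \frac{2}{3}$ ($t{\left(b \right)} = 2 \left(- \frac{1}{3}\right) = - \frac{2}{3}$)
$O{\left(R \right)} = - \sqrt{R}$
$K{\left(C,X \right)} = - \frac{2}{3} + C + X$ ($K{\left(C,X \right)} = \left(C + X\right) - \frac{2}{3} = - \frac{2}{3} + C + X$)
$G{\left(u \right)} = \frac{152}{3} - 8 i \sqrt{3}$ ($G{\left(u \right)} = 8 \left(2 - \left(- \frac{13}{3} + \sqrt{-3}\right)\right) = 8 \left(2 - \left(- \frac{13}{3} + i \sqrt{3}\right)\right) = 8 \left(2 + \left(\frac{13}{3} - i \sqrt{3}\right)\right) = 8 \left(\frac{19}{3} - i \sqrt{3}\right) = \frac{152}{3} - 8 i \sqrt{3}$)
$- 189 \left(G{\left(-1 \right)} + 285\right) = - 189 \left(\left(\frac{152}{3} - 8 i \sqrt{3}\right) + 285\right) = - 189 \left(\frac{1007}{3} - 8 i \sqrt{3}\right) = -63441 + 1512 i \sqrt{3}$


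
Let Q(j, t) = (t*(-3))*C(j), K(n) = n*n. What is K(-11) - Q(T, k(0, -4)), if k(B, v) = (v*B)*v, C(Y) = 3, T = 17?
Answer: 121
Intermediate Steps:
K(n) = n²
k(B, v) = B*v² (k(B, v) = (B*v)*v = B*v²)
Q(j, t) = -9*t (Q(j, t) = (t*(-3))*3 = -3*t*3 = -9*t)
K(-11) - Q(T, k(0, -4)) = (-11)² - (-9)*0*(-4)² = 121 - (-9)*0*16 = 121 - (-9)*0 = 121 - 1*0 = 121 + 0 = 121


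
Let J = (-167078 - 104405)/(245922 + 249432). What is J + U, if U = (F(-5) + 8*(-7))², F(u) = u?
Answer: 1842940751/495354 ≈ 3720.5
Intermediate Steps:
U = 3721 (U = (-5 + 8*(-7))² = (-5 - 56)² = (-61)² = 3721)
J = -271483/495354 ≈ -0.54806
J + U = -271483/495354 + 3721 = 1842940751/495354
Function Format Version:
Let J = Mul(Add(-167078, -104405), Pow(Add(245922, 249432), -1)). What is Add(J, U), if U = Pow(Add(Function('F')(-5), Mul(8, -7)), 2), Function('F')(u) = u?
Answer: Rational(1842940751, 495354) ≈ 3720.5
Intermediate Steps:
U = 3721 (U = Pow(Add(-5, Mul(8, -7)), 2) = Pow(Add(-5, -56), 2) = Pow(-61, 2) = 3721)
J = Rational(-271483, 495354) (J = Mul(-271483, Pow(495354, -1)) = Mul(-271483, Rational(1, 495354)) = Rational(-271483, 495354) ≈ -0.54806)
Add(J, U) = Add(Rational(-271483, 495354), 3721) = Rational(1842940751, 495354)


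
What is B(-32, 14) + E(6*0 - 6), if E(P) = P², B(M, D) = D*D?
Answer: 232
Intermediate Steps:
B(M, D) = D²
B(-32, 14) + E(6*0 - 6) = 14² + (6*0 - 6)² = 196 + (0 - 6)² = 196 + (-6)² = 196 + 36 = 232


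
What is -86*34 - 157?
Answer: -3081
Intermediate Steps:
-86*34 - 157 = -2924 - 157 = -3081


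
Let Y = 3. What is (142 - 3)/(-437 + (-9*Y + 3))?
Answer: -139/461 ≈ -0.30152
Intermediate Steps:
(142 - 3)/(-437 + (-9*Y + 3)) = (142 - 3)/(-437 + (-9*3 + 3)) = 139/(-437 + (-27 + 3)) = 139/(-437 - 24) = 139/(-461) = 139*(-1/461) = -139/461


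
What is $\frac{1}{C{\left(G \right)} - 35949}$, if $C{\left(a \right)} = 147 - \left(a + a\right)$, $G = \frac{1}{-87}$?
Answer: $- \frac{87}{3114772} \approx -2.7931 \cdot 10^{-5}$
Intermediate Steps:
$G = - \frac{1}{87} \approx -0.011494$
$C{\left(a \right)} = 147 - 2 a$
$\frac{1}{C{\left(G \right)} - 35949} = \frac{1}{\left(147 - - \frac{2}{87}\right) - 35949} = \frac{1}{\left(147 + \frac{2}{87}\right) - 35949} = \frac{1}{\frac{12791}{87} - 35949} = \frac{1}{- \frac{3114772}{87}} = - \frac{87}{3114772}$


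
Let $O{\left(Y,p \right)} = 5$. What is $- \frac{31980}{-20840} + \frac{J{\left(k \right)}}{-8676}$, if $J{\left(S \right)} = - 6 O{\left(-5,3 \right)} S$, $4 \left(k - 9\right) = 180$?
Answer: $\frac{432249}{251122} \approx 1.7213$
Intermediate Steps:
$k = 54$ ($k = 9 + \frac{1}{4} \cdot 180 = 9 + 45 = 54$)
$J{\left(S \right)} = - 30 S$ ($J{\left(S \right)} = \left(-6\right) 5 S = - 30 S$)
$- \frac{31980}{-20840} + \frac{J{\left(k \right)}}{-8676} = - \frac{31980}{-20840} + \frac{\left(-30\right) 54}{-8676} = \left(-31980\right) \left(- \frac{1}{20840}\right) - - \frac{45}{241} = \frac{1599}{1042} + \frac{45}{241} = \frac{432249}{251122}$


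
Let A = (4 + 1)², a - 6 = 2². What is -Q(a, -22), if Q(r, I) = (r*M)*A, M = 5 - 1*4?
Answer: -250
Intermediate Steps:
M = 1 (M = 5 - 4 = 1)
a = 10 (a = 6 + 2² = 6 + 4 = 10)
A = 25 (A = 5² = 25)
Q(r, I) = 25*r (Q(r, I) = (r*1)*25 = r*25 = 25*r)
-Q(a, -22) = -25*10 = -1*250 = -250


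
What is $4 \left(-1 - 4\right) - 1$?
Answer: $-21$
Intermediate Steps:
$4 \left(-1 - 4\right) - 1 = 4 \left(-5\right) - 1 = -20 - 1 = -21$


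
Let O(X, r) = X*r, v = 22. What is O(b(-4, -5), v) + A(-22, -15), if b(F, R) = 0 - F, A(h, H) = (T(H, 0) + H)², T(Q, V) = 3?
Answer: 232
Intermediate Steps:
A(h, H) = (3 + H)²
b(F, R) = -F
O(b(-4, -5), v) + A(-22, -15) = -1*(-4)*22 + (3 - 15)² = 4*22 + (-12)² = 88 + 144 = 232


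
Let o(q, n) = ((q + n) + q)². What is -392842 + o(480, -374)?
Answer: -49446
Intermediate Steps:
o(q, n) = (n + 2*q)² (o(q, n) = ((n + q) + q)² = (n + 2*q)²)
-392842 + o(480, -374) = -392842 + (-374 + 2*480)² = -392842 + (-374 + 960)² = -392842 + 586² = -392842 + 343396 = -49446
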